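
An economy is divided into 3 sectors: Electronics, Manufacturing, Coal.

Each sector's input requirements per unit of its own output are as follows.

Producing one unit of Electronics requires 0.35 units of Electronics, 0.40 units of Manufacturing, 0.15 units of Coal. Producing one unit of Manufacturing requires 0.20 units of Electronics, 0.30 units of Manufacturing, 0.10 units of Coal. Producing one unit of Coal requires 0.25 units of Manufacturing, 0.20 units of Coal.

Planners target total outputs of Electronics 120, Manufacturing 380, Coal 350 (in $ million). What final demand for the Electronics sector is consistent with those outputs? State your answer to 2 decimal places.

d_E = 2.00

I − A =
  [   0.65    -0.20     0.00]
  [  -0.40     0.70    -0.25]
  [  -0.15    -0.10     0.80]
d = (I − A) x:
  d_E = (+0.65)·120 + (-0.20)·380 + (+0.00)·350 = 2.00
  d_M = (-0.40)·120 + (+0.70)·380 + (-0.25)·350 = 130.50
  d_C = (-0.15)·120 + (-0.10)·380 + (+0.80)·350 = 224.00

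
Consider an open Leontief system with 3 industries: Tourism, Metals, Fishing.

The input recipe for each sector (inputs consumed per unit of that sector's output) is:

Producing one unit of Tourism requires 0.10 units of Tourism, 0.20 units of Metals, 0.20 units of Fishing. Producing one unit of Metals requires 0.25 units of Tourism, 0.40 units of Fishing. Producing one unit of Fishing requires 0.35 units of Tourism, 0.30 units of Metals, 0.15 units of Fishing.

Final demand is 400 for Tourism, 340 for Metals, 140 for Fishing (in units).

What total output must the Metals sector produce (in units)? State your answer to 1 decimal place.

x_M = 749.6

I − A =
  [   0.90    -0.25    -0.35]
  [  -0.20     1.00    -0.30]
  [  -0.20    -0.40     0.85]
Cofactors of I−A, C_ij = (−1)^(i+j)·(minor ij) (rows/columns in the sector order above):
  C_11 = (1.00)(0.85) − (-0.30)(-0.40) = 0.7300
  C_12 = −[(-0.20)(0.85) − (-0.30)(-0.20)] = 0.2300
  C_13 = (-0.20)(-0.40) − (1.00)(-0.20) = 0.2800
  C_21 = −[(-0.25)(0.85) − (-0.35)(-0.40)] = 0.3525
  C_22 = (0.90)(0.85) − (-0.35)(-0.20) = 0.6950
  C_23 = −[(0.90)(-0.40) − (-0.25)(-0.20)] = 0.4100
  C_31 = (-0.25)(-0.30) − (-0.35)(1.00) = 0.4250
  C_32 = −[(0.90)(-0.30) − (-0.35)(-0.20)] = 0.3400
  C_33 = (0.90)(1.00) − (-0.25)(-0.20) = 0.8500
det(I−A) = Σ_j (I−A)_1j·C_1j = (0.90)(0.7300) + (-0.25)(0.2300) + (-0.35)(0.2800) = 0.5015
adj(I−A) = Cᵀ =
  [ 0.7300   0.3525   0.4250]
  [ 0.2300   0.6950   0.3400]
  [ 0.2800   0.4100   0.8500]
(I − A)⁻¹ = adj(I−A) / det(I−A) ≈
  [   1.4556     0.7029     0.8475]
  [   0.4586     1.3858     0.6780]
  [   0.5583     0.8175     1.6949]
x = (I − A)⁻¹ d = adj(I−A)·d / det(I−A), with det(I−A) = 0.5015:
  x_T = (0.7300·400 + 0.3525·340 + 0.4250·140) / 0.5015 = 471.35 / 0.5015 ≈ 939.9
  x_M = (0.2300·400 + 0.6950·340 + 0.3400·140) / 0.5015 = 375.90 / 0.5015 ≈ 749.6
  x_F = (0.2800·400 + 0.4100·340 + 0.8500·140) / 0.5015 = 370.40 / 0.5015 ≈ 738.6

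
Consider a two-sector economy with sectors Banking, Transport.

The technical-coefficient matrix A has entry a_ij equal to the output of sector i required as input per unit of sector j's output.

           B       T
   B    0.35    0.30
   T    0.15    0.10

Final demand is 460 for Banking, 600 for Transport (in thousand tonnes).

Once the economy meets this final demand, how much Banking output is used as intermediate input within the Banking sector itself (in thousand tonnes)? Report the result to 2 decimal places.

z_BB = 385.00

I − A =
  [   0.65    -0.30]
  [  -0.15     0.90]
det(I−A) = (0.65)(0.90) − (-0.30)(-0.15) = 0.5400
adj(I−A) = [[0.90, 0.30], [0.15, 0.65]]
(I − A)⁻¹ = adj(I−A) / det(I−A) ≈
  [   1.6667     0.5556]
  [   0.2778     1.2037]
First solve x = (I − A)⁻¹ d = adj(I−A)·d / det(I−A); in particular x_B = (0.90·460 + 0.30·600) / 0.5400 = 594.00 / 0.5400 = 1100.0000.
Intermediate flow from B to B: z_BB = a_BB · x_B = 0.35 × 594.00 / 0.5400 = 207.90 / 0.5400 = 385.00.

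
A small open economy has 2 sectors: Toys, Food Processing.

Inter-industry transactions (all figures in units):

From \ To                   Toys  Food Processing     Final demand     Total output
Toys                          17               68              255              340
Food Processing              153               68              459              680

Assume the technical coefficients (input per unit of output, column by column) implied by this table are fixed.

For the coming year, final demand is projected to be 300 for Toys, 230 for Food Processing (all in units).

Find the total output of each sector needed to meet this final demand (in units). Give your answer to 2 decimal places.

Technical coefficients a_ij = z_ij / X_j:
  a_11 = 17/340 = 0.05, a_21 = 153/340 = 0.45
  a_12 = 68/680 = 0.10, a_22 = 68/680 = 0.10
I − A =
  [   0.95    -0.10]
  [  -0.45     0.90]
det(I−A) = (0.95)(0.90) − (-0.10)(-0.45) = 0.8100
adj(I−A) = [[0.90, 0.10], [0.45, 0.95]]
(I − A)⁻¹ = adj(I−A) / det(I−A) ≈
  [   1.1111     0.1235]
  [   0.5556     1.1728]
x = (I − A)⁻¹ d = adj(I−A)·d / det(I−A), with det(I−A) = 0.8100:
  x_1 = (0.90·300 + 0.10·230) / 0.8100 = 293.00 / 0.8100 ≈ 361.73
  x_2 = (0.45·300 + 0.95·230) / 0.8100 = 353.50 / 0.8100 ≈ 436.42

x_1 = 361.73, x_2 = 436.42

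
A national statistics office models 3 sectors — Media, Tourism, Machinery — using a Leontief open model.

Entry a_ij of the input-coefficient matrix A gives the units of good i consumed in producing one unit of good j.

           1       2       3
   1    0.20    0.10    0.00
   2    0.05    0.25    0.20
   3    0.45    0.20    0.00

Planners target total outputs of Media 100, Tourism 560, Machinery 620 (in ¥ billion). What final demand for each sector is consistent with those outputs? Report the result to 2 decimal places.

d_1 = 24.00, d_2 = 291.00, d_3 = 463.00

I − A =
  [   0.80    -0.10     0.00]
  [  -0.05     0.75    -0.20]
  [  -0.45    -0.20     1.00]
d = (I − A) x:
  d_1 = (+0.80)·100 + (-0.10)·560 + (+0.00)·620 = 24.00
  d_2 = (-0.05)·100 + (+0.75)·560 + (-0.20)·620 = 291.00
  d_3 = (-0.45)·100 + (-0.20)·560 + (+1.00)·620 = 463.00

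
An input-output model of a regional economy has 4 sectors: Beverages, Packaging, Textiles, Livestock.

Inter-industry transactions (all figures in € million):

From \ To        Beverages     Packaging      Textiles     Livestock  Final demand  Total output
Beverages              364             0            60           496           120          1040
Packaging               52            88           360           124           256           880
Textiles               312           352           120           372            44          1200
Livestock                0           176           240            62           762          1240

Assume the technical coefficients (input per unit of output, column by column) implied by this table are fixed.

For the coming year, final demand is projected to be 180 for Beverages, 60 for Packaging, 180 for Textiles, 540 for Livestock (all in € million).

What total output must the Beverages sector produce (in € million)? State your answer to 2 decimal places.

Technical coefficients a_ij = z_ij / X_j:
  a_11 = 364/1040 = 0.35, a_21 = 52/1040 = 0.05, a_31 = 312/1040 = 0.30, a_41 = 0/1040 = 0.00
  a_12 = 0/880 = 0.00, a_22 = 88/880 = 0.10, a_32 = 352/880 = 0.40, a_42 = 176/880 = 0.20
  a_13 = 60/1200 = 0.05, a_23 = 360/1200 = 0.30, a_33 = 120/1200 = 0.10, a_43 = 240/1200 = 0.20
  a_14 = 496/1240 = 0.40, a_24 = 124/1240 = 0.10, a_34 = 372/1240 = 0.30, a_44 = 62/1240 = 0.05
I − A =
  [   0.65     0.00    -0.05    -0.40]
  [  -0.05     0.90    -0.30    -0.10]
  [  -0.30    -0.40     0.90    -0.30]
  [   0.00    -0.20    -0.20     0.95]
Compute the cofactors C_ij = (−1)^(i+j)·(3×3 minor ij) of I−A; the adjugate is their transpose:
adj(I−A) = Cᵀ =
  [ 0.557500   0.126000   0.137750   0.291500]
  [ 0.131250   0.478500   0.204625   0.170250]
  [ 0.272500   0.310000   0.538750   0.317500]
  [ 0.085000   0.166000   0.156500   0.434000]
det(I−A) = Σ_j (I−A)_1j·C_1j = (0.65)(0.557500) + (0.00)(0.131250) + (-0.05)(0.272500) + (-0.40)(0.085000) = 0.31475
(I − A)⁻¹ = adj(I−A) / det(I−A) ≈
  [   1.7712     0.4003     0.4376     0.9261]
  [   0.4170     1.5203     0.6501     0.5409]
  [   0.8658     0.9849     1.7117     1.0087]
  [   0.2701     0.5274     0.4972     1.3789]
x = (I − A)⁻¹ d = adj(I−A)·d / det(I−A), with det(I−A) = 0.31475:
  x_1 = (0.557500·180 + 0.126000·60 + 0.137750·180 + 0.291500·540) / 0.31475 = 290.115 / 0.31475 ≈ 921.73
  x_2 = (0.131250·180 + 0.478500·60 + 0.204625·180 + 0.170250·540) / 0.31475 = 181.1025 / 0.31475 ≈ 575.39
  x_3 = (0.272500·180 + 0.310000·60 + 0.538750·180 + 0.317500·540) / 0.31475 = 336.075 / 0.31475 ≈ 1067.75
  x_4 = (0.085000·180 + 0.166000·60 + 0.156500·180 + 0.434000·540) / 0.31475 = 287.79 / 0.31475 ≈ 914.34

x_1 = 921.73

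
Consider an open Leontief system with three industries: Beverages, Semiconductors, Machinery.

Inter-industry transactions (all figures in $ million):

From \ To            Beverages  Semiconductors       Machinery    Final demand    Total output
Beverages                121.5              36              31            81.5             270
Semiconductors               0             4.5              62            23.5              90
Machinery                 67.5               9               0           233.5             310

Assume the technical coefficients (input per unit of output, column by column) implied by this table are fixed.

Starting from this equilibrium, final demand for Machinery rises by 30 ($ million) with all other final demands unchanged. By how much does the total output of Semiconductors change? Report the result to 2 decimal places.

Technical coefficients a_ij = z_ij / X_j:
  a_11 = 121.5/270 = 0.45, a_21 = 0/270 = 0.00, a_31 = 67.5/270 = 0.25
  a_12 = 36/90 = 0.40, a_22 = 4.5/90 = 0.05, a_32 = 9/90 = 0.10
  a_13 = 31/310 = 0.10, a_23 = 62/310 = 0.20, a_33 = 0/310 = 0.00
I − A =
  [   0.55    -0.40    -0.10]
  [   0.00     0.95    -0.20]
  [  -0.25    -0.10     1.00]
Cofactors of I−A, C_ij = (−1)^(i+j)·(minor ij) (rows/columns in the sector order above):
  C_11 = (0.95)(1.00) − (-0.20)(-0.10) = 0.9300
  C_12 = −[(0.00)(1.00) − (-0.20)(-0.25)] = 0.0500
  C_13 = (0.00)(-0.10) − (0.95)(-0.25) = 0.2375
  C_21 = −[(-0.40)(1.00) − (-0.10)(-0.10)] = 0.4100
  C_22 = (0.55)(1.00) − (-0.10)(-0.25) = 0.5250
  C_23 = −[(0.55)(-0.10) − (-0.40)(-0.25)] = 0.1550
  C_31 = (-0.40)(-0.20) − (-0.10)(0.95) = 0.1750
  C_32 = −[(0.55)(-0.20) − (-0.10)(0.00)] = 0.1100
  C_33 = (0.55)(0.95) − (-0.40)(0.00) = 0.5225
det(I−A) = Σ_j (I−A)_1j·C_1j = (0.55)(0.9300) + (-0.40)(0.0500) + (-0.10)(0.2375) = 0.46775
adj(I−A) = Cᵀ =
  [ 0.9300   0.4100   0.1750]
  [ 0.0500   0.5250   0.1100]
  [ 0.2375   0.1550   0.5225]
(I − A)⁻¹ = adj(I−A) / det(I−A) ≈
  [   1.9882     0.8765     0.3741]
  [   0.1069     1.1224     0.2352]
  [   0.5077     0.3314     1.1170]
Δx = (I − A)⁻¹ Δd with Δd having +30 in the Machinery component and 0 elsewhere.
So Δx_2 = L_23 · (+30), where L_23 = adj(I−A)_23 / det(I−A) = 0.1100 / 0.46775.
Δx_2 = 0.1100 × (+30) / 0.46775 = 3.30 / 0.46775 ≈ 7.06.

Δx_2 = 7.06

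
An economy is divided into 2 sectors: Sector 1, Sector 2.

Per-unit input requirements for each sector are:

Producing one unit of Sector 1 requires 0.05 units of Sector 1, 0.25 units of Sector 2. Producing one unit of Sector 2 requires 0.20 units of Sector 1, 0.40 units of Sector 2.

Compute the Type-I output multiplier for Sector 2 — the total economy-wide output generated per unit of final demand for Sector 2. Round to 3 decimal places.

m_2 = 2.212

I − A =
  [   0.95    -0.20]
  [  -0.25     0.60]
det(I−A) = (0.95)(0.60) − (-0.20)(-0.25) = 0.5200
adj(I−A) = [[0.60, 0.20], [0.25, 0.95]]
(I − A)⁻¹ = adj(I−A) / det(I−A) ≈
  [   1.1538     0.3846]
  [   0.4808     1.8269]
The output multiplier for sector j is the column-j sum of the Leontief inverse (I − A)⁻¹ = adj(I−A) / det(I−A).
Column 2 of adj(I−A): (0.20, 0.95); det(I−A) = 0.5200.
m_2 = (0.20 + 0.95) / 0.5200 = 1.15 / 0.5200 ≈ 2.212.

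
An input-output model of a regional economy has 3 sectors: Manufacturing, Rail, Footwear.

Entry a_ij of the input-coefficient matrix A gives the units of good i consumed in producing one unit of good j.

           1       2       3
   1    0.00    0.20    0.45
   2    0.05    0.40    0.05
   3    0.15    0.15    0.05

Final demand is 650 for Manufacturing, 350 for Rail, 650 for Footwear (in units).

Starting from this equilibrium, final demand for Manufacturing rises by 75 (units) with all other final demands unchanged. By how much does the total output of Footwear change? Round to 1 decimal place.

Δx_3 = 14.4

I − A =
  [   1.00    -0.20    -0.45]
  [  -0.05     0.60    -0.05]
  [  -0.15    -0.15     0.95]
Cofactors of I−A, C_ij = (−1)^(i+j)·(minor ij) (rows/columns in the sector order above):
  C_11 = (0.60)(0.95) − (-0.05)(-0.15) = 0.5625
  C_12 = −[(-0.05)(0.95) − (-0.05)(-0.15)] = 0.0550
  C_13 = (-0.05)(-0.15) − (0.60)(-0.15) = 0.0975
  C_21 = −[(-0.20)(0.95) − (-0.45)(-0.15)] = 0.2575
  C_22 = (1.00)(0.95) − (-0.45)(-0.15) = 0.8825
  C_23 = −[(1.00)(-0.15) − (-0.20)(-0.15)] = 0.1800
  C_31 = (-0.20)(-0.05) − (-0.45)(0.60) = 0.2800
  C_32 = −[(1.00)(-0.05) − (-0.45)(-0.05)] = 0.0725
  C_33 = (1.00)(0.60) − (-0.20)(-0.05) = 0.5900
det(I−A) = Σ_j (I−A)_1j·C_1j = (1.00)(0.5625) + (-0.20)(0.0550) + (-0.45)(0.0975) = 0.507625
adj(I−A) = Cᵀ =
  [ 0.5625   0.2575   0.2800]
  [ 0.0550   0.8825   0.0725]
  [ 0.0975   0.1800   0.5900]
(I − A)⁻¹ = adj(I−A) / det(I−A) ≈
  [   1.1081     0.5073     0.5516]
  [   0.1083     1.7385     0.1428]
  [   0.1921     0.3546     1.1623]
Δx = (I − A)⁻¹ Δd with Δd having +75 in the Manufacturing component and 0 elsewhere.
So Δx_3 = L_31 · (+75), where L_31 = adj(I−A)_31 / det(I−A) = 0.0975 / 0.507625.
Δx_3 = 0.0975 × (+75) / 0.507625 = 7.3125 / 0.507625 ≈ 14.4.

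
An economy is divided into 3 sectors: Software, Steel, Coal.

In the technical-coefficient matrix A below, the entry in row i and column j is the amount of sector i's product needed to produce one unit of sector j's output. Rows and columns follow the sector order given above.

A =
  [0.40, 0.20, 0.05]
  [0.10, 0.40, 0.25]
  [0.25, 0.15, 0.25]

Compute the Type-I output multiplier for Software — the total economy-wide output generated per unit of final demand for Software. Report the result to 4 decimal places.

m_1 = 3.3766

I − A =
  [   0.60    -0.20    -0.05]
  [  -0.10     0.60    -0.25]
  [  -0.25    -0.15     0.75]
Cofactors of I−A, C_ij = (−1)^(i+j)·(minor ij) (rows/columns in the sector order above):
  C_11 = (0.60)(0.75) − (-0.25)(-0.15) = 0.4125
  C_12 = −[(-0.10)(0.75) − (-0.25)(-0.25)] = 0.1375
  C_13 = (-0.10)(-0.15) − (0.60)(-0.25) = 0.1650
  C_21 = −[(-0.20)(0.75) − (-0.05)(-0.15)] = 0.1575
  C_22 = (0.60)(0.75) − (-0.05)(-0.25) = 0.4375
  C_23 = −[(0.60)(-0.15) − (-0.20)(-0.25)] = 0.1400
  C_31 = (-0.20)(-0.25) − (-0.05)(0.60) = 0.0800
  C_32 = −[(0.60)(-0.25) − (-0.05)(-0.10)] = 0.1550
  C_33 = (0.60)(0.60) − (-0.20)(-0.10) = 0.3400
det(I−A) = Σ_j (I−A)_1j·C_1j = (0.60)(0.4125) + (-0.20)(0.1375) + (-0.05)(0.1650) = 0.21175
adj(I−A) = Cᵀ =
  [ 0.4125   0.1575   0.0800]
  [ 0.1375   0.4375   0.1550]
  [ 0.1650   0.1400   0.3400]
(I − A)⁻¹ = adj(I−A) / det(I−A) ≈
  [   1.94805     0.74380     0.37780]
  [   0.64935     2.06612     0.73200]
  [   0.77922     0.66116     1.60567]
The output multiplier for sector j is the column-j sum of the Leontief inverse (I − A)⁻¹ = adj(I−A) / det(I−A).
Column 1 of adj(I−A): (0.4125, 0.1375, 0.1650); det(I−A) = 0.21175.
m_1 = (0.4125 + 0.1375 + 0.1650) / 0.21175 = 0.715 / 0.21175 ≈ 3.3766.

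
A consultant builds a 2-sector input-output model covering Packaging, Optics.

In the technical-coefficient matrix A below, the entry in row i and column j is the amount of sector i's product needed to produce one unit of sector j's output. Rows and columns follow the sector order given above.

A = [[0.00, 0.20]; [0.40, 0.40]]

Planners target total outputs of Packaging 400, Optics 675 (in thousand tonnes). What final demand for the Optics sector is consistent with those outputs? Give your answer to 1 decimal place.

I − A =
  [   1.00    -0.20]
  [  -0.40     0.60]
d = (I − A) x:
  d_1 = (+1.00)·400 + (-0.20)·675 = 265.0
  d_2 = (-0.40)·400 + (+0.60)·675 = 245.0

d_2 = 245.0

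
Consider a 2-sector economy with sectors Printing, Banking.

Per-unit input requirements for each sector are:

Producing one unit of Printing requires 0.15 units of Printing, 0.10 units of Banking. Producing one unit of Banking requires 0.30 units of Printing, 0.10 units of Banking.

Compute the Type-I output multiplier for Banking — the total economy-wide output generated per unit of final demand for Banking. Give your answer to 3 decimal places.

m_B = 1.565

I − A =
  [   0.85    -0.30]
  [  -0.10     0.90]
det(I−A) = (0.85)(0.90) − (-0.30)(-0.10) = 0.7350
adj(I−A) = [[0.90, 0.30], [0.10, 0.85]]
(I − A)⁻¹ = adj(I−A) / det(I−A) ≈
  [   1.2245     0.4082]
  [   0.1361     1.1565]
The output multiplier for sector j is the column-j sum of the Leontief inverse (I − A)⁻¹ = adj(I−A) / det(I−A).
Column B of adj(I−A): (0.30, 0.85); det(I−A) = 0.7350.
m_B = (0.30 + 0.85) / 0.7350 = 1.15 / 0.7350 ≈ 1.565.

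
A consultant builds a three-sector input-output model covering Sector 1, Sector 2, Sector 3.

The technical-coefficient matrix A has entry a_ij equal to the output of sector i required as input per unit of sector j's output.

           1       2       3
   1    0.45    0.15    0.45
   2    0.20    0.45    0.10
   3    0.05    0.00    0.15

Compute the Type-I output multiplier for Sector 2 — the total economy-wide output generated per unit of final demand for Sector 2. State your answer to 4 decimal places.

I − A =
  [   0.55    -0.15    -0.45]
  [  -0.20     0.55    -0.10]
  [  -0.05     0.00     0.85]
Cofactors of I−A, C_ij = (−1)^(i+j)·(minor ij) (rows/columns in the sector order above):
  C_11 = (0.55)(0.85) − (-0.10)(0.00) = 0.4675
  C_12 = −[(-0.20)(0.85) − (-0.10)(-0.05)] = 0.1750
  C_13 = (-0.20)(0.00) − (0.55)(-0.05) = 0.0275
  C_21 = −[(-0.15)(0.85) − (-0.45)(0.00)] = 0.1275
  C_22 = (0.55)(0.85) − (-0.45)(-0.05) = 0.4450
  C_23 = −[(0.55)(0.00) − (-0.15)(-0.05)] = 0.0075
  C_31 = (-0.15)(-0.10) − (-0.45)(0.55) = 0.2625
  C_32 = −[(0.55)(-0.10) − (-0.45)(-0.20)] = 0.1450
  C_33 = (0.55)(0.55) − (-0.15)(-0.20) = 0.2725
det(I−A) = Σ_j (I−A)_1j·C_1j = (0.55)(0.4675) + (-0.15)(0.1750) + (-0.45)(0.0275) = 0.2185
adj(I−A) = Cᵀ =
  [ 0.4675   0.1275   0.2625]
  [ 0.1750   0.4450   0.1450]
  [ 0.0275   0.0075   0.2725]
(I − A)⁻¹ = adj(I−A) / det(I−A) ≈
  [   2.13959     0.58352     1.20137]
  [   0.80092     2.03661     0.66362]
  [   0.12586     0.03432     1.24714]
The output multiplier for sector j is the column-j sum of the Leontief inverse (I − A)⁻¹ = adj(I−A) / det(I−A).
Column 2 of adj(I−A): (0.1275, 0.4450, 0.0075); det(I−A) = 0.2185.
m_2 = (0.1275 + 0.4450 + 0.0075) / 0.2185 = 0.58 / 0.2185 ≈ 2.6545.

m_2 = 2.6545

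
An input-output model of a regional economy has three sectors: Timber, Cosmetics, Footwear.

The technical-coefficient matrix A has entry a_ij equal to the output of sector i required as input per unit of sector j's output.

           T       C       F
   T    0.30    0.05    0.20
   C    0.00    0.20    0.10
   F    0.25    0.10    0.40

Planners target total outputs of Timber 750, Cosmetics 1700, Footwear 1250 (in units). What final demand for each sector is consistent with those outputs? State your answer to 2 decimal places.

I − A =
  [   0.70    -0.05    -0.20]
  [   0.00     0.80    -0.10]
  [  -0.25    -0.10     0.60]
d = (I − A) x:
  d_T = (+0.70)·750 + (-0.05)·1700 + (-0.20)·1250 = 190.00
  d_C = (+0.00)·750 + (+0.80)·1700 + (-0.10)·1250 = 1235.00
  d_F = (-0.25)·750 + (-0.10)·1700 + (+0.60)·1250 = 392.50

d_T = 190.00, d_C = 1235.00, d_F = 392.50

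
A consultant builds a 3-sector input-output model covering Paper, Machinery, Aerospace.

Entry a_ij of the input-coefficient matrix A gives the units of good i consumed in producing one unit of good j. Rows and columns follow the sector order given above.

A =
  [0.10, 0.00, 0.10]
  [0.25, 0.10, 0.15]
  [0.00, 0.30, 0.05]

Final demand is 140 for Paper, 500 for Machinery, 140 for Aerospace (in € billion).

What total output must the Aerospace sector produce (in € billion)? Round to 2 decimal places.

I − A =
  [   0.90     0.00    -0.10]
  [  -0.25     0.90    -0.15]
  [   0.00    -0.30     0.95]
Cofactors of I−A, C_ij = (−1)^(i+j)·(minor ij) (rows/columns in the sector order above):
  C_11 = (0.90)(0.95) − (-0.15)(-0.30) = 0.8100
  C_12 = −[(-0.25)(0.95) − (-0.15)(0.00)] = 0.2375
  C_13 = (-0.25)(-0.30) − (0.90)(0.00) = 0.0750
  C_21 = −[(0.00)(0.95) − (-0.10)(-0.30)] = 0.0300
  C_22 = (0.90)(0.95) − (-0.10)(0.00) = 0.8550
  C_23 = −[(0.90)(-0.30) − (0.00)(0.00)] = 0.2700
  C_31 = (0.00)(-0.15) − (-0.10)(0.90) = 0.0900
  C_32 = −[(0.90)(-0.15) − (-0.10)(-0.25)] = 0.1600
  C_33 = (0.90)(0.90) − (0.00)(-0.25) = 0.8100
det(I−A) = Σ_j (I−A)_1j·C_1j = (0.90)(0.8100) + (0.00)(0.2375) + (-0.10)(0.0750) = 0.7215
adj(I−A) = Cᵀ =
  [ 0.8100   0.0300   0.0900]
  [ 0.2375   0.8550   0.1600]
  [ 0.0750   0.2700   0.8100]
(I − A)⁻¹ = adj(I−A) / det(I−A) ≈
  [   1.1227     0.0416     0.1247]
  [   0.3292     1.1850     0.2218]
  [   0.1040     0.3742     1.1227]
x = (I − A)⁻¹ d = adj(I−A)·d / det(I−A), with det(I−A) = 0.7215:
  x_P = (0.8100·140 + 0.0300·500 + 0.0900·140) / 0.7215 = 141.00 / 0.7215 ≈ 195.43
  x_M = (0.2375·140 + 0.8550·500 + 0.1600·140) / 0.7215 = 483.15 / 0.7215 ≈ 669.65
  x_A = (0.0750·140 + 0.2700·500 + 0.8100·140) / 0.7215 = 258.90 / 0.7215 ≈ 358.84

x_A = 358.84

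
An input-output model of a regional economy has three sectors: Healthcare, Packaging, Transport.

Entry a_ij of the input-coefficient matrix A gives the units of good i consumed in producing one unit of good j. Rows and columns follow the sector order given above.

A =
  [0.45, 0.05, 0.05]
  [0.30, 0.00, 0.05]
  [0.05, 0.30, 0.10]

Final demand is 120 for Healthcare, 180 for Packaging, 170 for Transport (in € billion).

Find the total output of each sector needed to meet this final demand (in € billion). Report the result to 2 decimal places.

I − A =
  [   0.55    -0.05    -0.05]
  [  -0.30     1.00    -0.05]
  [  -0.05    -0.30     0.90]
Cofactors of I−A, C_ij = (−1)^(i+j)·(minor ij) (rows/columns in the sector order above):
  C_11 = (1.00)(0.90) − (-0.05)(-0.30) = 0.8850
  C_12 = −[(-0.30)(0.90) − (-0.05)(-0.05)] = 0.2725
  C_13 = (-0.30)(-0.30) − (1.00)(-0.05) = 0.1400
  C_21 = −[(-0.05)(0.90) − (-0.05)(-0.30)] = 0.0600
  C_22 = (0.55)(0.90) − (-0.05)(-0.05) = 0.4925
  C_23 = −[(0.55)(-0.30) − (-0.05)(-0.05)] = 0.1675
  C_31 = (-0.05)(-0.05) − (-0.05)(1.00) = 0.0525
  C_32 = −[(0.55)(-0.05) − (-0.05)(-0.30)] = 0.0425
  C_33 = (0.55)(1.00) − (-0.05)(-0.30) = 0.5350
det(I−A) = Σ_j (I−A)_1j·C_1j = (0.55)(0.8850) + (-0.05)(0.2725) + (-0.05)(0.1400) = 0.466125
adj(I−A) = Cᵀ =
  [ 0.8850   0.0600   0.0525]
  [ 0.2725   0.4925   0.0425]
  [ 0.1400   0.1675   0.5350]
(I − A)⁻¹ = adj(I−A) / det(I−A) ≈
  [   1.8986     0.1287     0.1126]
  [   0.5846     1.0566     0.0912]
  [   0.3003     0.3593     1.1478]
x = (I − A)⁻¹ d = adj(I−A)·d / det(I−A), with det(I−A) = 0.466125:
  x_1 = (0.8850·120 + 0.0600·180 + 0.0525·170) / 0.466125 = 125.925 / 0.466125 ≈ 270.15
  x_2 = (0.2725·120 + 0.4925·180 + 0.0425·170) / 0.466125 = 128.575 / 0.466125 ≈ 275.84
  x_3 = (0.1400·120 + 0.1675·180 + 0.5350·170) / 0.466125 = 137.90 / 0.466125 ≈ 295.84

x_1 = 270.15, x_2 = 275.84, x_3 = 295.84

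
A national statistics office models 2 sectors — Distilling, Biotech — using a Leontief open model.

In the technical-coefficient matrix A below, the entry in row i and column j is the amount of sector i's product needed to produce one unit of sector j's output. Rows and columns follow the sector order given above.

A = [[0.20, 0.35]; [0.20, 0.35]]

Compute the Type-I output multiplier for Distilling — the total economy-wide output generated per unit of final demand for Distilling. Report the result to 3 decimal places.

m_1 = 1.889

I − A =
  [   0.80    -0.35]
  [  -0.20     0.65]
det(I−A) = (0.80)(0.65) − (-0.35)(-0.20) = 0.4500
adj(I−A) = [[0.65, 0.35], [0.20, 0.80]]
(I − A)⁻¹ = adj(I−A) / det(I−A) ≈
  [   1.4444     0.7778]
  [   0.4444     1.7778]
The output multiplier for sector j is the column-j sum of the Leontief inverse (I − A)⁻¹ = adj(I−A) / det(I−A).
Column 1 of adj(I−A): (0.65, 0.20); det(I−A) = 0.4500.
m_1 = (0.65 + 0.20) / 0.4500 = 0.85 / 0.4500 ≈ 1.889.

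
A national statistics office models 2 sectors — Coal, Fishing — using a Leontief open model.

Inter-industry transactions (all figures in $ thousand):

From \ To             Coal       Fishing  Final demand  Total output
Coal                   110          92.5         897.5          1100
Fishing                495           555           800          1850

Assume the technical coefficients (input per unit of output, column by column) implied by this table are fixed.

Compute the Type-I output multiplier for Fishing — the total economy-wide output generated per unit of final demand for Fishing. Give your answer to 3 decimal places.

Technical coefficients a_ij = z_ij / X_j:
  a_11 = 110/1100 = 0.10, a_21 = 495/1100 = 0.45
  a_12 = 92.5/1850 = 0.05, a_22 = 555/1850 = 0.30
I − A =
  [   0.90    -0.05]
  [  -0.45     0.70]
det(I−A) = (0.90)(0.70) − (-0.05)(-0.45) = 0.6075
adj(I−A) = [[0.70, 0.05], [0.45, 0.90]]
(I − A)⁻¹ = adj(I−A) / det(I−A) ≈
  [   1.1523     0.0823]
  [   0.7407     1.4815]
The output multiplier for sector j is the column-j sum of the Leontief inverse (I − A)⁻¹ = adj(I−A) / det(I−A).
Column 2 of adj(I−A): (0.05, 0.90); det(I−A) = 0.6075.
m_2 = (0.05 + 0.90) / 0.6075 = 0.95 / 0.6075 ≈ 1.564.

m_2 = 1.564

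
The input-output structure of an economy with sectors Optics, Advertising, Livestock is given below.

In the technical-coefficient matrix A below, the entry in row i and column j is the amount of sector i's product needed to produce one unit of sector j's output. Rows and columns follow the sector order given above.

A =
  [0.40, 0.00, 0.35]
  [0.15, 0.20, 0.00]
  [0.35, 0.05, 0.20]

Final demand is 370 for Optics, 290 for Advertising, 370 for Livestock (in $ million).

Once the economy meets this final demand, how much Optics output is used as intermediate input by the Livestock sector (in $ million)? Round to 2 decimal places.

z_13 = 361.49

I − A =
  [   0.60     0.00    -0.35]
  [  -0.15     0.80     0.00]
  [  -0.35    -0.05     0.80]
Cofactors of I−A, C_ij = (−1)^(i+j)·(minor ij) (rows/columns in the sector order above):
  C_11 = (0.80)(0.80) − (0.00)(-0.05) = 0.6400
  C_12 = −[(-0.15)(0.80) − (0.00)(-0.35)] = 0.1200
  C_13 = (-0.15)(-0.05) − (0.80)(-0.35) = 0.2875
  C_21 = −[(0.00)(0.80) − (-0.35)(-0.05)] = 0.0175
  C_22 = (0.60)(0.80) − (-0.35)(-0.35) = 0.3575
  C_23 = −[(0.60)(-0.05) − (0.00)(-0.35)] = 0.0300
  C_31 = (0.00)(0.00) − (-0.35)(0.80) = 0.2800
  C_32 = −[(0.60)(0.00) − (-0.35)(-0.15)] = 0.0525
  C_33 = (0.60)(0.80) − (0.00)(-0.15) = 0.4800
det(I−A) = Σ_j (I−A)_1j·C_1j = (0.60)(0.6400) + (0.00)(0.1200) + (-0.35)(0.2875) = 0.283375
adj(I−A) = Cᵀ =
  [ 0.6400   0.0175   0.2800]
  [ 0.1200   0.3575   0.0525]
  [ 0.2875   0.0300   0.4800]
(I − A)⁻¹ = adj(I−A) / det(I−A) ≈
  [   2.2585     0.0618     0.9881]
  [   0.4235     1.2616     0.1853]
  [   1.0146     0.1059     1.6939]
First solve x = (I − A)⁻¹ d = adj(I−A)·d / det(I−A); in particular x_3 = (0.2875·370 + 0.0300·290 + 0.4800·370) / 0.283375 = 292.675 / 0.283375 ≈ 1032.8187.
Intermediate flow from 1 to 3: z_13 = a_13 · x_3 = 0.35 × 292.675 / 0.283375 = 102.43625 / 0.283375 ≈ 361.49.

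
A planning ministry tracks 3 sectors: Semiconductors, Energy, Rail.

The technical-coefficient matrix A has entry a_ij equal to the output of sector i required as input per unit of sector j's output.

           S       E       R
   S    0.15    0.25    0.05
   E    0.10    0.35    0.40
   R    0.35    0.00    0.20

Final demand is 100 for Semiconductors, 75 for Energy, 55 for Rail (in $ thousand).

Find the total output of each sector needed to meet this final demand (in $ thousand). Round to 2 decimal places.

x_S = 197.77, x_E = 241.36, x_R = 155.27

I − A =
  [   0.85    -0.25    -0.05]
  [  -0.10     0.65    -0.40]
  [  -0.35     0.00     0.80]
Cofactors of I−A, C_ij = (−1)^(i+j)·(minor ij) (rows/columns in the sector order above):
  C_11 = (0.65)(0.80) − (-0.40)(0.00) = 0.5200
  C_12 = −[(-0.10)(0.80) − (-0.40)(-0.35)] = 0.2200
  C_13 = (-0.10)(0.00) − (0.65)(-0.35) = 0.2275
  C_21 = −[(-0.25)(0.80) − (-0.05)(0.00)] = 0.2000
  C_22 = (0.85)(0.80) − (-0.05)(-0.35) = 0.6625
  C_23 = −[(0.85)(0.00) − (-0.25)(-0.35)] = 0.0875
  C_31 = (-0.25)(-0.40) − (-0.05)(0.65) = 0.1325
  C_32 = −[(0.85)(-0.40) − (-0.05)(-0.10)] = 0.3450
  C_33 = (0.85)(0.65) − (-0.25)(-0.10) = 0.5275
det(I−A) = Σ_j (I−A)_1j·C_1j = (0.85)(0.5200) + (-0.25)(0.2200) + (-0.05)(0.2275) = 0.375625
adj(I−A) = Cᵀ =
  [ 0.5200   0.2000   0.1325]
  [ 0.2200   0.6625   0.3450]
  [ 0.2275   0.0875   0.5275]
(I − A)⁻¹ = adj(I−A) / det(I−A) ≈
  [   1.3844     0.5324     0.3527]
  [   0.5857     1.7637     0.9185]
  [   0.6057     0.2329     1.4043]
x = (I − A)⁻¹ d = adj(I−A)·d / det(I−A), with det(I−A) = 0.375625:
  x_S = (0.5200·100 + 0.2000·75 + 0.1325·55) / 0.375625 = 74.2875 / 0.375625 ≈ 197.77
  x_E = (0.2200·100 + 0.6625·75 + 0.3450·55) / 0.375625 = 90.6625 / 0.375625 ≈ 241.36
  x_R = (0.2275·100 + 0.0875·75 + 0.5275·55) / 0.375625 = 58.325 / 0.375625 ≈ 155.27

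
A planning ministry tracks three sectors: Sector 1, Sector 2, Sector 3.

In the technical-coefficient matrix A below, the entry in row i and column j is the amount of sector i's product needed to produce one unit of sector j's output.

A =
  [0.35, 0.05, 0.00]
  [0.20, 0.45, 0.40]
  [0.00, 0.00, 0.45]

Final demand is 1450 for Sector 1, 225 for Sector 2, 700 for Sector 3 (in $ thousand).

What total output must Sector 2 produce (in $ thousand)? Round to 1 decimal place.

I − A =
  [   0.65    -0.05     0.00]
  [  -0.20     0.55    -0.40]
  [   0.00     0.00     0.55]
Cofactors of I−A, C_ij = (−1)^(i+j)·(minor ij) (rows/columns in the sector order above):
  C_11 = (0.55)(0.55) − (-0.40)(0.00) = 0.3025
  C_12 = −[(-0.20)(0.55) − (-0.40)(0.00)] = 0.1100
  C_13 = (-0.20)(0.00) − (0.55)(0.00) = 0.0000
  C_21 = −[(-0.05)(0.55) − (0.00)(0.00)] = 0.0275
  C_22 = (0.65)(0.55) − (0.00)(0.00) = 0.3575
  C_23 = −[(0.65)(0.00) − (-0.05)(0.00)] = 0.0000
  C_31 = (-0.05)(-0.40) − (0.00)(0.55) = 0.0200
  C_32 = −[(0.65)(-0.40) − (0.00)(-0.20)] = 0.2600
  C_33 = (0.65)(0.55) − (-0.05)(-0.20) = 0.3475
det(I−A) = Σ_j (I−A)_1j·C_1j = (0.65)(0.3025) + (-0.05)(0.1100) + (0.00)(0.0000) = 0.191125
adj(I−A) = Cᵀ =
  [ 0.3025   0.0275   0.0200]
  [ 0.1100   0.3575   0.2600]
  [ 0.0000   0.0000   0.3475]
(I − A)⁻¹ = adj(I−A) / det(I−A) ≈
  [   1.5827     0.1439     0.1046]
  [   0.5755     1.8705     1.3604]
  [   0.0000     0.0000     1.8182]
x = (I − A)⁻¹ d = adj(I−A)·d / det(I−A), with det(I−A) = 0.191125:
  x_1 = (0.3025·1450 + 0.0275·225 + 0.0200·700) / 0.191125 = 458.8125 / 0.191125 ≈ 2400.6
  x_2 = (0.1100·1450 + 0.3575·225 + 0.2600·700) / 0.191125 = 421.9375 / 0.191125 ≈ 2207.7
  x_3 = (0.0000·1450 + 0.0000·225 + 0.3475·700) / 0.191125 = 243.25 / 0.191125 ≈ 1272.7

x_2 = 2207.7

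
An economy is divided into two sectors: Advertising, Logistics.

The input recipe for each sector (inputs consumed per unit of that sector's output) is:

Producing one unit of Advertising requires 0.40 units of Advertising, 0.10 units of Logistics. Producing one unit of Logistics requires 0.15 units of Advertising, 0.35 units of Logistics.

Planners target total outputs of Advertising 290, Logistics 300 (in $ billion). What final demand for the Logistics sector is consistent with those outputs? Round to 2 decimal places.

I − A =
  [   0.60    -0.15]
  [  -0.10     0.65]
d = (I − A) x:
  d_1 = (+0.60)·290 + (-0.15)·300 = 129.00
  d_2 = (-0.10)·290 + (+0.65)·300 = 166.00

d_2 = 166.00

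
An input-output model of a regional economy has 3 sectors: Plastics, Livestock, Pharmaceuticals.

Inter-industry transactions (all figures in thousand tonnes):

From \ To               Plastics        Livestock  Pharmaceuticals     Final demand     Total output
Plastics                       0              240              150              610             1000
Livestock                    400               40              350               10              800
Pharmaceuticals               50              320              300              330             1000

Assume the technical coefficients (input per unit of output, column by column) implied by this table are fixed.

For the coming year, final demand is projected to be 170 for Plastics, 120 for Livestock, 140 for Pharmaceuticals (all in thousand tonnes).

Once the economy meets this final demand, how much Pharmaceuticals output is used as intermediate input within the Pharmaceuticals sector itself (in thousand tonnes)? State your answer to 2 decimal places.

z_33 = 149.23

Technical coefficients a_ij = z_ij / X_j:
  a_11 = 0/1000 = 0.00, a_21 = 400/1000 = 0.40, a_31 = 50/1000 = 0.05
  a_12 = 240/800 = 0.30, a_22 = 40/800 = 0.05, a_32 = 320/800 = 0.40
  a_13 = 150/1000 = 0.15, a_23 = 350/1000 = 0.35, a_33 = 300/1000 = 0.30
I − A =
  [   1.00    -0.30    -0.15]
  [  -0.40     0.95    -0.35]
  [  -0.05    -0.40     0.70]
Cofactors of I−A, C_ij = (−1)^(i+j)·(minor ij) (rows/columns in the sector order above):
  C_11 = (0.95)(0.70) − (-0.35)(-0.40) = 0.5250
  C_12 = −[(-0.40)(0.70) − (-0.35)(-0.05)] = 0.2975
  C_13 = (-0.40)(-0.40) − (0.95)(-0.05) = 0.2075
  C_21 = −[(-0.30)(0.70) − (-0.15)(-0.40)] = 0.2700
  C_22 = (1.00)(0.70) − (-0.15)(-0.05) = 0.6925
  C_23 = −[(1.00)(-0.40) − (-0.30)(-0.05)] = 0.4150
  C_31 = (-0.30)(-0.35) − (-0.15)(0.95) = 0.2475
  C_32 = −[(1.00)(-0.35) − (-0.15)(-0.40)] = 0.4100
  C_33 = (1.00)(0.95) − (-0.30)(-0.40) = 0.8300
det(I−A) = Σ_j (I−A)_1j·C_1j = (1.00)(0.5250) + (-0.30)(0.2975) + (-0.15)(0.2075) = 0.404625
adj(I−A) = Cᵀ =
  [ 0.5250   0.2700   0.2475]
  [ 0.2975   0.6925   0.4100]
  [ 0.2075   0.4150   0.8300]
(I − A)⁻¹ = adj(I−A) / det(I−A) ≈
  [   1.2975     0.6673     0.6117]
  [   0.7352     1.7115     1.0133]
  [   0.5128     1.0256     2.0513]
First solve x = (I − A)⁻¹ d = adj(I−A)·d / det(I−A); in particular x_3 = (0.2075·170 + 0.4150·120 + 0.8300·140) / 0.404625 = 201.275 / 0.404625 ≈ 497.4359.
Intermediate flow from 3 to 3: z_33 = a_33 · x_3 = 0.30 × 201.275 / 0.404625 = 60.3825 / 0.404625 ≈ 149.23.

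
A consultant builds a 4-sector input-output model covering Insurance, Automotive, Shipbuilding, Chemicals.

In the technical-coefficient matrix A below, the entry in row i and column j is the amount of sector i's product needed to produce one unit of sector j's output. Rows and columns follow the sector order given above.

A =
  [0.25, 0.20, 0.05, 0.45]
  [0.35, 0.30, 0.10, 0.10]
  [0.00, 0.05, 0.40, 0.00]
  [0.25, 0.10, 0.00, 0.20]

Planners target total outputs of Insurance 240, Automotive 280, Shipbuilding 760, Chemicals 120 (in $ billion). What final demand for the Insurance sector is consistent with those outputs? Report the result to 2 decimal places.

d_I = 32.00

I − A =
  [   0.75    -0.20    -0.05    -0.45]
  [  -0.35     0.70    -0.10    -0.10]
  [   0.00    -0.05     0.60     0.00]
  [  -0.25    -0.10     0.00     0.80]
d = (I − A) x:
  d_I = (+0.75)·240 + (-0.20)·280 + (-0.05)·760 + (-0.45)·120 = 32.00
  d_A = (-0.35)·240 + (+0.70)·280 + (-0.10)·760 + (-0.10)·120 = 24.00
  d_S = (+0.00)·240 + (-0.05)·280 + (+0.60)·760 + (+0.00)·120 = 442.00
  d_C = (-0.25)·240 + (-0.10)·280 + (+0.00)·760 + (+0.80)·120 = 8.00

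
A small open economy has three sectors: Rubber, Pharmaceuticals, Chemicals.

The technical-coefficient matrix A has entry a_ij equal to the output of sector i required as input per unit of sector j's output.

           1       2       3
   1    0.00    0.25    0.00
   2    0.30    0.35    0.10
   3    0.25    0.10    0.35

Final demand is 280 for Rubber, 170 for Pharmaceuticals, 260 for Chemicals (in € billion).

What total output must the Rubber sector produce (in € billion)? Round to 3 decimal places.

I − A =
  [   1.00    -0.25     0.00]
  [  -0.30     0.65    -0.10]
  [  -0.25    -0.10     0.65]
Cofactors of I−A, C_ij = (−1)^(i+j)·(minor ij) (rows/columns in the sector order above):
  C_11 = (0.65)(0.65) − (-0.10)(-0.10) = 0.4125
  C_12 = −[(-0.30)(0.65) − (-0.10)(-0.25)] = 0.2200
  C_13 = (-0.30)(-0.10) − (0.65)(-0.25) = 0.1925
  C_21 = −[(-0.25)(0.65) − (0.00)(-0.10)] = 0.1625
  C_22 = (1.00)(0.65) − (0.00)(-0.25) = 0.6500
  C_23 = −[(1.00)(-0.10) − (-0.25)(-0.25)] = 0.1625
  C_31 = (-0.25)(-0.10) − (0.00)(0.65) = 0.0250
  C_32 = −[(1.00)(-0.10) − (0.00)(-0.30)] = 0.1000
  C_33 = (1.00)(0.65) − (-0.25)(-0.30) = 0.5750
det(I−A) = Σ_j (I−A)_1j·C_1j = (1.00)(0.4125) + (-0.25)(0.2200) + (0.00)(0.1925) = 0.3575
adj(I−A) = Cᵀ =
  [ 0.4125   0.1625   0.0250]
  [ 0.2200   0.6500   0.1000]
  [ 0.1925   0.1625   0.5750]
(I − A)⁻¹ = adj(I−A) / det(I−A) ≈
  [   1.1538     0.4545     0.0699]
  [   0.6154     1.8182     0.2797]
  [   0.5385     0.4545     1.6084]
x = (I − A)⁻¹ d = adj(I−A)·d / det(I−A), with det(I−A) = 0.3575:
  x_1 = (0.4125·280 + 0.1625·170 + 0.0250·260) / 0.3575 = 149.625 / 0.3575 ≈ 418.531
  x_2 = (0.2200·280 + 0.6500·170 + 0.1000·260) / 0.3575 = 198.10 / 0.3575 ≈ 554.126
  x_3 = (0.1925·280 + 0.1625·170 + 0.5750·260) / 0.3575 = 231.025 / 0.3575 ≈ 646.224

x_1 = 418.531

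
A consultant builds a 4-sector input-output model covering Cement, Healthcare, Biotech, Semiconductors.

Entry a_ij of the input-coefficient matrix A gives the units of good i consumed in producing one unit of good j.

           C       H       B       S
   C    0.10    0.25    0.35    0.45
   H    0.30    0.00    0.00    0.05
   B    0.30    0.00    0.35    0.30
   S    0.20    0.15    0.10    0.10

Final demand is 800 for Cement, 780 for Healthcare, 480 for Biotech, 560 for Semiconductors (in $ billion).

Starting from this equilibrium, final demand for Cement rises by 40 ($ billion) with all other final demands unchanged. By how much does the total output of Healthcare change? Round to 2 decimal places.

Δx_H = 28.27

I − A =
  [   0.90    -0.25    -0.35    -0.45]
  [  -0.30     1.00     0.00    -0.05]
  [  -0.30     0.00     0.65    -0.30]
  [  -0.20    -0.15    -0.10     0.90]
Compute the cofactors C_ij = (−1)^(i+j)·(3×3 minor ij) of I−A; the adjugate is their transpose:
adj(I−A) = Cᵀ =
  [ 0.550125   0.198375   0.358625   0.405625]
  [ 0.174500   0.312000   0.116000   0.143250]
  [ 0.341250   0.143250   0.623000   0.386250]
  [ 0.189250   0.112000   0.168250   0.431250]
det(I−A) = Σ_j (I−A)_1j·C_1j = (0.90)(0.550125) + (-0.25)(0.174500) + (-0.35)(0.341250) + (-0.45)(0.189250) = 0.2468875
(I − A)⁻¹ = adj(I−A) / det(I−A) ≈
  [   2.2282     0.8035     1.4526     1.6430]
  [   0.7068     1.2637     0.4698     0.5802]
  [   1.3822     0.5802     2.5234     1.5645]
  [   0.7665     0.4536     0.6815     1.7467]
Δx = (I − A)⁻¹ Δd with Δd having +40 in the Cement component and 0 elsewhere.
So Δx_H = L_HC · (+40), where L_HC = adj(I−A)_HC / det(I−A) = 0.174500 / 0.2468875.
Δx_H = 0.174500 × (+40) / 0.2468875 = 6.98 / 0.2468875 ≈ 28.27.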